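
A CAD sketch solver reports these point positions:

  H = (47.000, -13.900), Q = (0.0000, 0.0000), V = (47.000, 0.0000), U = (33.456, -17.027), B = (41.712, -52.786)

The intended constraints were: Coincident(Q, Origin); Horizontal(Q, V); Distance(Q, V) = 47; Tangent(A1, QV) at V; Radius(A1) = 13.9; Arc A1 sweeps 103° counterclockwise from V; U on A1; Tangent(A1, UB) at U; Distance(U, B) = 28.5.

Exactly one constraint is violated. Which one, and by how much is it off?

Distance(U, B) = 28.5 — off by 8.20.

Q = (0.00, 0.00) ✓; Q.y = 0.00, V.y = 0.00 ✓; |QV| = 47.00 ✓; ∠(HV, VQ) = 90.00° ✓; |HV| = 13.90 ✓; bearing(H→U) − bearing(H→V) = 103.0° ✓; |HU| = 13.90 ✓; ∠(HU, UB) = 90.00° ✓; |UB| = 36.70 ✗.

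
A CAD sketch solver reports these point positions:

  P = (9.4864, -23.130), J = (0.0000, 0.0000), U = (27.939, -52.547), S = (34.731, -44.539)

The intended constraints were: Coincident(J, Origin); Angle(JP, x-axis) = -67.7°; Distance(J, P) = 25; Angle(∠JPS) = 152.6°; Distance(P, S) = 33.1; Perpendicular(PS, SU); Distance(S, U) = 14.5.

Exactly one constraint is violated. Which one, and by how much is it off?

Distance(S, U) = 14.5 — off by 4.00.

J = (0.00, 0.00) ✓; JP at -67.70° ✓; |JP| = 25.00 ✓; ∠JPS = 152.6° ✓; |PS| = 33.10 ✓; ∠(PS, SU) = 90.00° ✓; |SU| = 10.50 ✗.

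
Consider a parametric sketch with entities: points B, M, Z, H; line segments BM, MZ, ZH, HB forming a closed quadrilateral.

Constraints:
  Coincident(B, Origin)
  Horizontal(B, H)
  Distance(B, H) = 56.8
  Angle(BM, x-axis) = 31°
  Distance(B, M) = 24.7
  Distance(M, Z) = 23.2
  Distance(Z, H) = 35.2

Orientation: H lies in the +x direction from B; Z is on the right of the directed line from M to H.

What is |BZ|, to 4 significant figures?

25.39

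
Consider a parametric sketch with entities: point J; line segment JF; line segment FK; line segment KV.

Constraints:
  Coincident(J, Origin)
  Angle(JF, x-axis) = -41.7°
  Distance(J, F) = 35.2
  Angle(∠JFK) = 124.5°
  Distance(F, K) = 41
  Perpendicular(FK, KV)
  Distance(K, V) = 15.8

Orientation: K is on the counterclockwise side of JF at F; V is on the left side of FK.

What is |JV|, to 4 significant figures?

62.35

J is at the origin; JF runs at -41.7° with length 35.2, so F = 35.2·(cos -41.7°, sin -41.7°) = (26.28, -23.42). ∠JFK = 124.5°, so FK runs at -41.7° + (180° − 124.5°) = 13.80° from the x-axis; with |FK| = 41.0, K = F + 41.0·(cos 13.80°, sin 13.80°) = (66.10, -13.64). FK ⟂ KV; with |KV| = 15.8 on the left of FK, V = K + 15.8·(-0.2385, 0.9711) = (62.33, 1.708). Then |JV| = |V − J| = 62.35.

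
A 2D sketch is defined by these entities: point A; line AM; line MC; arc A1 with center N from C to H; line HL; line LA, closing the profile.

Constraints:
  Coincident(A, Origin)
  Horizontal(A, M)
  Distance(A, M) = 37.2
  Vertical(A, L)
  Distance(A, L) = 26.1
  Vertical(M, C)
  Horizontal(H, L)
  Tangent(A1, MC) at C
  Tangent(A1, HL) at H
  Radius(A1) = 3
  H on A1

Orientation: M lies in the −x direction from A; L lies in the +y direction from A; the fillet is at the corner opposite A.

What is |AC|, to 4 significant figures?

43.79

A is at the origin; A and M share the same y with |AM| = 37.2 and M on the −x side, so M = (-37.20, 0.000). AL is vertical with |AL| = 26.1 and L on the +y side, so L = (0.000, 26.10). The virtual corner opposite A is at (-37.20, 26.10). Tangency of A1 to MC means the radius NC is perpendicular to MC and since A1 is tangent to HL there, NH ⟂ HL, with radius 3.0, so the center N sits 3.0 in from both sides at N = (-34.20, 23.10). That places the tangent points at C = (-37.20, 23.10) on MC and H = (-34.20, 26.10) on HL. Then |AC| = |C − A| = 43.79.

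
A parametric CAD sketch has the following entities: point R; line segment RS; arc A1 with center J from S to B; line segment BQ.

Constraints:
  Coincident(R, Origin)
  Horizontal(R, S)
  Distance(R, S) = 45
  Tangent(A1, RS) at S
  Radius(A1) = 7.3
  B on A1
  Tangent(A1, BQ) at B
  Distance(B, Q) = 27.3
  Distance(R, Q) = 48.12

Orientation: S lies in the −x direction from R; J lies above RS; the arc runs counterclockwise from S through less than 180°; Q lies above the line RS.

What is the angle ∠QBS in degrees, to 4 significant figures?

138.4°

Checks: |JB| = 7.300 ✓; ∠(JB, BQ) = 90.00° ✓; |BQ| = 27.30 ✓; |RQ| = 48.12 ✓.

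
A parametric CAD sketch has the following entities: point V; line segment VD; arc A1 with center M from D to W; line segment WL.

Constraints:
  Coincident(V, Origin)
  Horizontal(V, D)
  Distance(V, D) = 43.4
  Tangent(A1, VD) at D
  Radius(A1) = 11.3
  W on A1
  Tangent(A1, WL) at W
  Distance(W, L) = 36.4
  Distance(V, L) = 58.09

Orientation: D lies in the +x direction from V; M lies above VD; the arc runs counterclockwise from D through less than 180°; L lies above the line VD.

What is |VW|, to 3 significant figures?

55.7

V is at the origin; VD is horizontal with |VD| = 43.4 and D on the +x side, so D = (43.4, 0.00). The tangent condition forces MD to be normal to VD, so M = D + (0, 11.3) = (43.4, 11.3). Since MW ⟂ WL (tangency), |ML| = √(11.3² + 36.4²) = 38.1 regardless of where W sits on A1. So L lies on both circle(V, 58.09) and circle(M, 38.1); the above-VD intersection is L = (32.8, 47.9). W is the foot of the tangent from L: W = (52.8, 17.5).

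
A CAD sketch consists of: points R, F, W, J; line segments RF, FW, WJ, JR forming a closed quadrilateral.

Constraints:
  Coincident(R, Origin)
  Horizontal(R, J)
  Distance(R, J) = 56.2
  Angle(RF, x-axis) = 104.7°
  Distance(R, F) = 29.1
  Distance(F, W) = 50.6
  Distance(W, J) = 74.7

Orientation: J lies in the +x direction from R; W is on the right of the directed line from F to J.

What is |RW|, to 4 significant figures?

26.63

Checks: |FW| = 50.60 ✓; |WJ| = 74.70 ✓.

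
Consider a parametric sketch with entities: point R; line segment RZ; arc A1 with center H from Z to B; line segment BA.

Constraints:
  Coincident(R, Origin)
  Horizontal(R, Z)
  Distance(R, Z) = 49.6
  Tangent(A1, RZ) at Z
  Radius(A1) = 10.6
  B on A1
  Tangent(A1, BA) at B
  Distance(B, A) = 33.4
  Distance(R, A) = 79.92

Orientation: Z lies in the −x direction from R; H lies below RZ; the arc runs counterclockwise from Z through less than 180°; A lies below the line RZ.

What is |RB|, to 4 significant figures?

60.20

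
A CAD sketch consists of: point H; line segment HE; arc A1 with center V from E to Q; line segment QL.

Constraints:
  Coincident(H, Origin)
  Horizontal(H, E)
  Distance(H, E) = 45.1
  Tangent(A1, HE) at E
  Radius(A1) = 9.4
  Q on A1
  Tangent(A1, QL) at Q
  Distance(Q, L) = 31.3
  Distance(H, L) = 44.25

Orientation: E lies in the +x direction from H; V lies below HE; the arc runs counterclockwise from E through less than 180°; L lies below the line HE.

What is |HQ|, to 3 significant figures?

36.8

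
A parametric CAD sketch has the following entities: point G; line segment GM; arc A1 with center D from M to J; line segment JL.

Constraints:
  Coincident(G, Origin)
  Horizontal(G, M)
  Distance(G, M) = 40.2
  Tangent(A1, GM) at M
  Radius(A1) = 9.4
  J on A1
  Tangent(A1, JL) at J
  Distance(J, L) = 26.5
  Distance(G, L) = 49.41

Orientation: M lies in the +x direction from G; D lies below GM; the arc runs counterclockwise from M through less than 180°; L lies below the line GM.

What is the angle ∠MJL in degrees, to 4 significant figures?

132.5°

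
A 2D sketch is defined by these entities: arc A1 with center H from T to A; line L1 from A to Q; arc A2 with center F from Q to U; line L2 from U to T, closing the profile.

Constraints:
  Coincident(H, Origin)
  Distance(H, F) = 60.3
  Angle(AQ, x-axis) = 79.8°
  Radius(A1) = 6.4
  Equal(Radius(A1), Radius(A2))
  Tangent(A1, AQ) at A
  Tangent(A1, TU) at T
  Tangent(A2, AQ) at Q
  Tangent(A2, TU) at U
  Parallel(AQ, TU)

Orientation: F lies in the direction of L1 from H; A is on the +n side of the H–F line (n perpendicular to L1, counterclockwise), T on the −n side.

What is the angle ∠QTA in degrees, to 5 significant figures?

78.016°

The slot axis is L1's direction at 79.8°, so u = (cos 79.8°, sin 79.8°) = (0.17708, 0.98420) and n = (−sin 79.8°, cos 79.8°) = (-0.98420, 0.17708). H is at the origin and F lies 60.3 along u from H, so F = 60.3·u = (10.678, 59.347). Tangency of A1 to both parallel lines with radius 6.4 puts A and T at H ± 6.4·n: A = (-6.2989, 1.1333), T = (6.2989, -1.1333). Equal radii place Q and U the same way about F: Q = F + 6.4·n = (4.3794, 60.480), U = F − 6.4·n = (16.977, 58.214). Then cos ∠QTA = TQ·TA / (|TQ||TA|), giving 78.016°.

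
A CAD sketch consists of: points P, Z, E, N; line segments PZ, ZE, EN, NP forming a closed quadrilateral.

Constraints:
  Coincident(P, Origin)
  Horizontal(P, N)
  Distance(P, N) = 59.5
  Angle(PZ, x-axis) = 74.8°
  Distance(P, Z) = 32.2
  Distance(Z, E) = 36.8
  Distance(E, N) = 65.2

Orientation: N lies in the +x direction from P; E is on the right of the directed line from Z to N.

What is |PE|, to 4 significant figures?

6.350

Checks: |ZE| = 36.80 ✓; |EN| = 65.20 ✓.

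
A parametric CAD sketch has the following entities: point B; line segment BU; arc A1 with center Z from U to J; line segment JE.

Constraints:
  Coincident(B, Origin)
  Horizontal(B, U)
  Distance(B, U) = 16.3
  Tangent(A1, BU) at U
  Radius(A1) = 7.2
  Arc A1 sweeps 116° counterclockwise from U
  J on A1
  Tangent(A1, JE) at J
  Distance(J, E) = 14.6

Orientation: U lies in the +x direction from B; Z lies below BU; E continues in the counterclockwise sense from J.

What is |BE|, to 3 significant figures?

28.5

On A1, U sits at bearing 90° from Z; a 116° counterclockwise sweep puts J at bearing 206°, so J = Z + 7.2·(cos 206°, sin 206°) = (9.83, -10.4). Since A1 is tangent to JE there, ZJ ⟂ JE, so JE runs along (−sin 206°, cos 206°); with |JE| = 14.6, E = (16.2, -23.5). Then |BE| = |E − B| = 28.5.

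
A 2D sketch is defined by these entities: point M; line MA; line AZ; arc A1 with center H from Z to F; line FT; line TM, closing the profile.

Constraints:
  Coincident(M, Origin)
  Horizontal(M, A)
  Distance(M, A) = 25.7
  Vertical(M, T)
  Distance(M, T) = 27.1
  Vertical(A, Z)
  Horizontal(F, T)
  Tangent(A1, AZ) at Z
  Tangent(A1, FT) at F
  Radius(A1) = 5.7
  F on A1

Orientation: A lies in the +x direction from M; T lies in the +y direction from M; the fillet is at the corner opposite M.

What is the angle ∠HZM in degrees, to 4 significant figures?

39.78°

M is at the origin; MA is horizontal with |MA| = 25.7 and A on the +x side, so A = (25.70, 0.000). MT is vertical with |MT| = 27.1 and T on the +y side, so T = (0.000, 27.10). The virtual corner opposite M is at (25.70, 27.10). The tangent condition forces HZ to be normal to AZ and A1 meets FT tangentially, so HF is at right angles to FT, with radius 5.7, so the center H sits 5.7 in from both sides at H = (20.00, 21.40). That places the tangent points at Z = (25.70, 21.40) on AZ and F = (20.00, 27.10) on FT. Then cos ∠HZM = ZH·ZM / (|ZH||ZM|), giving 39.78°.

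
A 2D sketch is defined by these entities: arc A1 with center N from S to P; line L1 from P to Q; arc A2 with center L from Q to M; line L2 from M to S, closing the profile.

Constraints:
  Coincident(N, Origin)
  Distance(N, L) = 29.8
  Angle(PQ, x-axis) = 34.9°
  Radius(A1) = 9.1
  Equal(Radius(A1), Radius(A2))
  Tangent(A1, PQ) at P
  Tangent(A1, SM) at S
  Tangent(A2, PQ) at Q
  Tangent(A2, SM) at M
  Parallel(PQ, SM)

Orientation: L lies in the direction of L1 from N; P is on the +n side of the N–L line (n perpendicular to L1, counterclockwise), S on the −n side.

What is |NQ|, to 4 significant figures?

31.16

Tangency of A1 to both parallel lines with radius 9.1 puts P and S at N ± 9.1·n: P = (-5.207, 7.463), S = (5.207, -7.463). Equal radii place Q and M the same way about L: Q = L + 9.1·n = (19.23, 24.51), M = L − 9.1·n = (29.65, 9.587). Then |NQ| = |Q − N| = 31.16.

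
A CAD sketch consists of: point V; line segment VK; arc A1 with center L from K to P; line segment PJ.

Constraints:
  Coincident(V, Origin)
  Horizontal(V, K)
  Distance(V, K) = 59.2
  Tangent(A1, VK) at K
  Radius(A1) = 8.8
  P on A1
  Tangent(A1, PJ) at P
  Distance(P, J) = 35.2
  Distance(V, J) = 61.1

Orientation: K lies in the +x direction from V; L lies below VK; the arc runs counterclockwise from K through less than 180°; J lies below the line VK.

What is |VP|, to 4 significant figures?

51.05

Checks: |LP| = 8.800 ✓; ∠(LP, PJ) = 90.00° ✓; |PJ| = 35.20 ✓; |VJ| = 61.10 ✓.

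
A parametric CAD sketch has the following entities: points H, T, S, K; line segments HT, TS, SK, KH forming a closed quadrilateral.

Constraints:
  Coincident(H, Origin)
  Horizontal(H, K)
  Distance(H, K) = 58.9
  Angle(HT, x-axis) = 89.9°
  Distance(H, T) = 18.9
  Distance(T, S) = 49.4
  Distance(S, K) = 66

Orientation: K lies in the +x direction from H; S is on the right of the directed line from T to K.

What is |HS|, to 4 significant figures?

30.50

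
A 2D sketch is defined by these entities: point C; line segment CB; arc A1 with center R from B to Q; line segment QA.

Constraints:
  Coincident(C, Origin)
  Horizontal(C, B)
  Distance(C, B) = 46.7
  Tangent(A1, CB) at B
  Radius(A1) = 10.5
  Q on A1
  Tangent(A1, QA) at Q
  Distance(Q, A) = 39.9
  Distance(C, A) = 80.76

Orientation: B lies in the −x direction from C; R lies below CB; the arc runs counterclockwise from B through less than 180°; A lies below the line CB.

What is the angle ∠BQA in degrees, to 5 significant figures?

141.20°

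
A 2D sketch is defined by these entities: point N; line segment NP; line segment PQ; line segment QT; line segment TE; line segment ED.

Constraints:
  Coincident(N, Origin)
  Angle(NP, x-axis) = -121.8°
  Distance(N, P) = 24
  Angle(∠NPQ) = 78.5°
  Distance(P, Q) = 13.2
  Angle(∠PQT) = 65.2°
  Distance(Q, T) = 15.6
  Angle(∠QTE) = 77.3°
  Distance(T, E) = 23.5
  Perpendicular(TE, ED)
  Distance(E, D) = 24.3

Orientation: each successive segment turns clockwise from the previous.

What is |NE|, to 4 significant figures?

29.00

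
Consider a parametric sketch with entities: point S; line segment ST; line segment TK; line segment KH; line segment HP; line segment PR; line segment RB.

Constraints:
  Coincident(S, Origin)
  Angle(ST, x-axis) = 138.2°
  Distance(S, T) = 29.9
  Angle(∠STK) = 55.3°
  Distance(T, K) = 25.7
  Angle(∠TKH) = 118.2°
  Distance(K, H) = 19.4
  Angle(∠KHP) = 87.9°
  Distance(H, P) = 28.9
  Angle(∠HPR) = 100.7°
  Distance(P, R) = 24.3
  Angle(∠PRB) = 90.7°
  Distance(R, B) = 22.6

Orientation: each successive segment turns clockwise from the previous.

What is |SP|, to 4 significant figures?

9.647

∠TKH = 118.2° gives KH at -48.30° from the x-axis; with |KH| = 19.4, H = (15.61, 11.44). ∠KHP = 87.9° gives HP at -140.4° from the x-axis; with |HP| = 28.9, P = (-6.662, -6.977). Then |SP| = |P − S| = 9.647.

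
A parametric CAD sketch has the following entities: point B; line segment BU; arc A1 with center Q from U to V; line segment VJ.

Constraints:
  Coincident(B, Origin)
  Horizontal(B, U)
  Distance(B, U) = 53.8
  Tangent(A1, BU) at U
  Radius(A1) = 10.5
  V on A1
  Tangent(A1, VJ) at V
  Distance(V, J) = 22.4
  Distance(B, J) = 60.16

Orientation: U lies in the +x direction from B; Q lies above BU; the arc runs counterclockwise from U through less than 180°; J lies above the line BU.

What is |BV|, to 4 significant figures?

64.48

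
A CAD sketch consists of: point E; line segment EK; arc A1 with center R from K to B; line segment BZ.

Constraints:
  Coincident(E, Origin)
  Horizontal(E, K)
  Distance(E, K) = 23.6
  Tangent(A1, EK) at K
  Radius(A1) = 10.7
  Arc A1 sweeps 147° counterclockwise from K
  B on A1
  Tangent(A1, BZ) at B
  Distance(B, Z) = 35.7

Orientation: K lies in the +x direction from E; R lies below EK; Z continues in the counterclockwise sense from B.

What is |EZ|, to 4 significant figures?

61.70

E is at the origin; E and K share the same y with |EK| = 23.6 and K on the +x side, so K = (23.60, 0.000). A1 meets EK tangentially, so RK is at right angles to EK, so R = K + (0, -10.7) = (23.60, -10.70). On A1, K sits at bearing 90° from R; a 147° counterclockwise sweep puts B at bearing 237°, so B = R + 10.7·(cos 237°, sin 237°) = (17.77, -19.67). Since A1 is tangent to BZ there, RB ⟂ BZ, so BZ runs along (−sin 237°, cos 237°); with |BZ| = 35.7, Z = (47.71, -39.12). Then |EZ| = |Z − E| = 61.70.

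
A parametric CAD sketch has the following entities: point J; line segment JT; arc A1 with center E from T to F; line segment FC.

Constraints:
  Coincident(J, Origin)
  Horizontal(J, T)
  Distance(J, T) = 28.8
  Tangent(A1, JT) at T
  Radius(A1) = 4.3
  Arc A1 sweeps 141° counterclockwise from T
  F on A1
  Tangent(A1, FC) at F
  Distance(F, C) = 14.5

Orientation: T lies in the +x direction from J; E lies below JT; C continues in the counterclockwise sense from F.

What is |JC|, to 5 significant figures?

40.952

J is at the origin; JT is horizontal with |JT| = 28.8 and T on the +x side, so T = (28.800, 0.0000). A1 meets JT tangentially, so ET is at right angles to JT, so E = T + (0, -4.3) = (28.800, -4.3000). On A1, T sits at bearing 90° from E; a 141° counterclockwise sweep puts F at bearing 231°, so F = E + 4.3·(cos 231°, sin 231°) = (26.094, -7.6417). Tangency of A1 to FC means the radius EF is perpendicular to FC, so FC runs along (−sin 231°, cos 231°); with |FC| = 14.5, C = (37.363, -16.767). Then |JC| = |C − J| = 40.952.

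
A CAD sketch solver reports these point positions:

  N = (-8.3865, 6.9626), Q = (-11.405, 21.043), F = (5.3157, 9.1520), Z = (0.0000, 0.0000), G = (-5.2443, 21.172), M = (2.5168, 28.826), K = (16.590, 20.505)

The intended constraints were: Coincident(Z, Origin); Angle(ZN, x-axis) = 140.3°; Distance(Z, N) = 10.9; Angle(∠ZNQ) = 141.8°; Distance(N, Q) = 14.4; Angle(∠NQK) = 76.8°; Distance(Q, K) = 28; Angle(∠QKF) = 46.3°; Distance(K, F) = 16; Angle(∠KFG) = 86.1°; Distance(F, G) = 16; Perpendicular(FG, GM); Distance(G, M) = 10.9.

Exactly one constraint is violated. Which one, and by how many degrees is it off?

Perpendicular(FG, GM) — off by 3.30°.

Z = (0.00, 0.00) ✓; ZN at 140.3° ✓; |ZN| = 10.90 ✓; ∠ZNQ = 141.8° ✓; |NQ| = 14.40 ✓; ∠NQK = 76.80° ✓; |QK| = 28.00 ✓; ∠QKF = 46.30° ✓; |KF| = 16.00 ✓; ∠KFG = 86.10° ✓; |FG| = 16.00 ✓; ∠(FG, GM) = 86.70° ✗; |GM| = 10.90 ✓.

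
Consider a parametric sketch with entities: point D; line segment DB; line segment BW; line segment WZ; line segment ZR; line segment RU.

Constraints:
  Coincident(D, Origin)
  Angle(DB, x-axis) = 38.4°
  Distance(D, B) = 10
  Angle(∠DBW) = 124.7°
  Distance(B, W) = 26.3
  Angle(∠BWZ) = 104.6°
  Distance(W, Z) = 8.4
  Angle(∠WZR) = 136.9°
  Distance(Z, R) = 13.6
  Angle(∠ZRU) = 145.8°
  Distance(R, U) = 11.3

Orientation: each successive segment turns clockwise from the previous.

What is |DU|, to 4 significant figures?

24.48

∠WZR = 136.9° gives ZR at -135.4° from the x-axis; with |ZR| = 13.6, R = (22.98, -19.38). ∠ZRU = 145.8° gives RU at -169.6° from the x-axis; with |RU| = 11.3, U = (11.87, -21.42). Then |DU| = |U − D| = 24.48.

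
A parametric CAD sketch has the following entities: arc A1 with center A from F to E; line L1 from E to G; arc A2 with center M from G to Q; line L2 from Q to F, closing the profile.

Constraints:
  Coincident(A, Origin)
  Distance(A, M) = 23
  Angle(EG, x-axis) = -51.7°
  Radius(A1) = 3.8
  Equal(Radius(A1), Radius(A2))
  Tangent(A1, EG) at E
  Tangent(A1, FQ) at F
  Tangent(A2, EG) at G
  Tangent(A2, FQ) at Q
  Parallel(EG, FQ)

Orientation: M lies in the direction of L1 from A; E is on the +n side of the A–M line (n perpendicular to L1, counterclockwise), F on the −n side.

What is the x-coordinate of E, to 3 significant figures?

2.98

A is at the origin and M lies 23.0 along u from A, so M = 23.0·u = (14.3, -18.0). Tangency of A1 to both parallel lines with radius 3.8 puts E and F at A ± 3.8·n: E = (2.98, 2.36), F = (-2.98, -2.36). So E.x = 2.98.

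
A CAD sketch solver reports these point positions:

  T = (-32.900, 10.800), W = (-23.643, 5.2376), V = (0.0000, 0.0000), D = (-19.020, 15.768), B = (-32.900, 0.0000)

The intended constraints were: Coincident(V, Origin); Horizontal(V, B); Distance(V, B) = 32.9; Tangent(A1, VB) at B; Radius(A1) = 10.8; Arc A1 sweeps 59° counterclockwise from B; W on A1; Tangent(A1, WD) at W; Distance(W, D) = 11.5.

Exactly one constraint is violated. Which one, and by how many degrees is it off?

Tangent(A1, WD) at W — off by 7.30°.

V = (0.00, 0.00) ✓; V.y = 0.00, B.y = 0.00 ✓; |VB| = 32.90 ✓; ∠(TB, BV) = 90.00° ✓; |TB| = 10.80 ✓; bearing(T→W) − bearing(T→B) = 59.00° ✓; |TW| = 10.80 ✓; ∠(TW, WD) = 82.70° ✗; |WD| = 11.50 ✓.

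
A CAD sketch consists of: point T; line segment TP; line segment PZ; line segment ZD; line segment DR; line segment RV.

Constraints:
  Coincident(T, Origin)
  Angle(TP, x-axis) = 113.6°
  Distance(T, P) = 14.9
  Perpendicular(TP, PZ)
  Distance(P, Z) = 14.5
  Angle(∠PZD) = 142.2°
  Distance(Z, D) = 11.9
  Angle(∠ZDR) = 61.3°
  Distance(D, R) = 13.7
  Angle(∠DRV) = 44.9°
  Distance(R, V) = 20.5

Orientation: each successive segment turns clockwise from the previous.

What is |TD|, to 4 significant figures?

25.08

The perpendicularity gives PZ at right angles to TP, so PZ runs at 23.60°; with |PZ| = 14.5, Z = (7.322, 19.46). ∠PZD = 142.2° gives ZD at -14.20° from the x-axis; with |ZD| = 11.9, D = (18.86, 16.54). Then |TD| = |D − T| = 25.08.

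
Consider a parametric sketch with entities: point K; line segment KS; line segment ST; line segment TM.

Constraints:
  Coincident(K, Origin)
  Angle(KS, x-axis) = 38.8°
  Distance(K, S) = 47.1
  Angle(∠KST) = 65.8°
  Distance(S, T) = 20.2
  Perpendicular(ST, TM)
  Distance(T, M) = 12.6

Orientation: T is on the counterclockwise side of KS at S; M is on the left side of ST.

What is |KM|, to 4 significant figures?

30.37

K is at the origin; KS runs at 38.8° with length 47.1, so S = 47.1·(cos 38.8°, sin 38.8°) = (36.71, 29.51). ∠KST = 65.8°, so ST runs at 38.8° + (180° − 65.8°) = 153.0° from the x-axis; with |ST| = 20.2, T = S + 20.2·(cos 153.0°, sin 153.0°) = (18.71, 38.68). The perpendicularity gives TM at right angles to ST; with |TM| = 12.6 on the left of ST, M = T + 12.6·(-0.4540, -0.8910) = (12.99, 27.46). Then |KM| = |M − K| = 30.37.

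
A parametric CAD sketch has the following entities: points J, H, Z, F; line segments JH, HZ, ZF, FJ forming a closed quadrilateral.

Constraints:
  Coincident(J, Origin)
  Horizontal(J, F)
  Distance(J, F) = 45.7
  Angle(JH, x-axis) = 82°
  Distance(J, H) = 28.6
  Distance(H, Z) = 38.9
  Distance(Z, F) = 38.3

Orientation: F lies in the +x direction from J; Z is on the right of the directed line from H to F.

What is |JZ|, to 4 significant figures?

13.53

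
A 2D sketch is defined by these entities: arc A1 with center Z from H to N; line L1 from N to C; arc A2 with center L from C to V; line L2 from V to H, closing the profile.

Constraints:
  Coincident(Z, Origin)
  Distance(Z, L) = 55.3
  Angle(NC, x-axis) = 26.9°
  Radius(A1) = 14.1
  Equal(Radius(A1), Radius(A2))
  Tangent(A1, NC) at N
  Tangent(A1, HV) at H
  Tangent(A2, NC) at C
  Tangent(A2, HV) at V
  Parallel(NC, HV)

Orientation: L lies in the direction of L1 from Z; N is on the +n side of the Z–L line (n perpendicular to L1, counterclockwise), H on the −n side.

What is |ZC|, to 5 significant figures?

57.069

The slot axis is L1's direction at 26.9°, so u = (cos 26.9°, sin 26.9°) = (0.89180, 0.45243) and n = (−sin 26.9°, cos 26.9°) = (-0.45243, 0.89180). Z is at the origin and L lies 55.3 along u from Z, so L = 55.3·u = (49.316, 25.020). Tangency of A1 to both parallel lines with radius 14.1 puts N and H at Z ± 14.1·n: N = (-6.3793, 12.574), H = (6.3793, -12.574). Equal radii place C and V the same way about L: C = L + 14.1·n = (42.937, 37.594), V = L − 14.1·n = (55.696, 12.445). Then |ZC| = |C − Z| = 57.069.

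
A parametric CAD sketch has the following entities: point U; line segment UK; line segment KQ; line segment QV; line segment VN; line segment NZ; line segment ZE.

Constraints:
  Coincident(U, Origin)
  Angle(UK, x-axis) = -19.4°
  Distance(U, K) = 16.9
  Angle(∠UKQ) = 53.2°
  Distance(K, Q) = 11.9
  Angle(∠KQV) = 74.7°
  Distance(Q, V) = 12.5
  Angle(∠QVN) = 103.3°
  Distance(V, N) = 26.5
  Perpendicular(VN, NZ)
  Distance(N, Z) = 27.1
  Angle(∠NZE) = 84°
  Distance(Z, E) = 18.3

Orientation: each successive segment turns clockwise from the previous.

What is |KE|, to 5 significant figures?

13.457

VN ⟂ NZ, so NZ runs at -58.200°; with |NZ| = 27.1, Z = (38.888, -9.4472). ∠NZE = 84.0° gives ZE at -154.20° from the x-axis; with |ZE| = 18.3, E = (22.412, -17.412). Then |KE| = |E − K| = 13.457.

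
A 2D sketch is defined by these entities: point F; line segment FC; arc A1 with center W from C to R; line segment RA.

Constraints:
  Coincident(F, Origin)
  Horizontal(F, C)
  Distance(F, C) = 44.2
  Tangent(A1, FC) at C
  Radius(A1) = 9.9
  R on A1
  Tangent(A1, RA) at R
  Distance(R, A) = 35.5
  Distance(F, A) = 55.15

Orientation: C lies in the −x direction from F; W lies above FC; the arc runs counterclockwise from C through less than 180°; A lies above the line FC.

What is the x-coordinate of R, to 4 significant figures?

-34.32

Checks: ∠(WC, CF) = 90.00° ✓; |WC| = 9.900 ✓; |WR| = 9.900 ✓; ∠(WR, RA) = 90.00° ✓; |RA| = 35.50 ✓; |FA| = 55.15 ✓.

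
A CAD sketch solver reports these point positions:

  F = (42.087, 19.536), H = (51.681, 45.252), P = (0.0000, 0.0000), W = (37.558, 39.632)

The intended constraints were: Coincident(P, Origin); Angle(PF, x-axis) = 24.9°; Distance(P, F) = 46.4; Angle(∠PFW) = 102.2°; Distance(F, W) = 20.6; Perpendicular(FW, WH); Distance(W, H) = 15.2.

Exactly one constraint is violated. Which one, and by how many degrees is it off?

Perpendicular(FW, WH) — off by 9.00°.

P = (0.00, 0.00) ✓; PF at 24.90° ✓; |PF| = 46.40 ✓; ∠PFW = 102.2° ✓; |FW| = 20.60 ✓; ∠(FW, WH) = 81.00° ✗; |WH| = 15.20 ✓.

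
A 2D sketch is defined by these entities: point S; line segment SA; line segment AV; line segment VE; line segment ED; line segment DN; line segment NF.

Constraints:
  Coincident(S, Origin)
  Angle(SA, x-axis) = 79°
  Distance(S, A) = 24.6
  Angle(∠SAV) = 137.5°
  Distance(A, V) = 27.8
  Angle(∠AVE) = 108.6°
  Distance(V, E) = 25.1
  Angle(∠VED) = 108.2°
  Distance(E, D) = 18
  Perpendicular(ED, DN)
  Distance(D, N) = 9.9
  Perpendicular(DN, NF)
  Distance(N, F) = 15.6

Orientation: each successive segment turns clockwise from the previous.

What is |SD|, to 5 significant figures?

43.415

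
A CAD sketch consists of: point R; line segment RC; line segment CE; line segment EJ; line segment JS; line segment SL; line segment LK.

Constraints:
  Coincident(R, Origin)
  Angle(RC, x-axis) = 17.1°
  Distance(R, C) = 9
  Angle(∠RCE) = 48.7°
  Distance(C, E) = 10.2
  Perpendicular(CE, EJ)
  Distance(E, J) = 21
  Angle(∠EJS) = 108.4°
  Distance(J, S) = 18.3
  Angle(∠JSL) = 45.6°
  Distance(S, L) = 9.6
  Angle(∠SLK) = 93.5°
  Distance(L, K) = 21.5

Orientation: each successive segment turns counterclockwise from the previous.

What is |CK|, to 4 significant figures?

31.33

R is at the origin; RC runs at 17.1° with length 9.0, so C = (8.602, 2.646). ∠RCE = 48.7° gives CE at 148.4° from the x-axis; with |CE| = 10.2, E = (-0.08548, 7.991). CE ⟂ EJ, so EJ runs at -121.6°; with |EJ| = 21.0, J = (-11.09, -9.895). ∠EJS = 108.4° gives JS at -50.00° from the x-axis; with |JS| = 18.3, S = (0.6738, -23.91). ∠JSL = 45.6° gives SL at 84.40° from the x-axis; with |SL| = 9.6, L = (1.611, -14.36). ∠SLK = 93.5° gives LK at 170.9° from the x-axis; with |LK| = 21.5, K = (-19.62, -10.96). Then |CK| = |K − C| = 31.33.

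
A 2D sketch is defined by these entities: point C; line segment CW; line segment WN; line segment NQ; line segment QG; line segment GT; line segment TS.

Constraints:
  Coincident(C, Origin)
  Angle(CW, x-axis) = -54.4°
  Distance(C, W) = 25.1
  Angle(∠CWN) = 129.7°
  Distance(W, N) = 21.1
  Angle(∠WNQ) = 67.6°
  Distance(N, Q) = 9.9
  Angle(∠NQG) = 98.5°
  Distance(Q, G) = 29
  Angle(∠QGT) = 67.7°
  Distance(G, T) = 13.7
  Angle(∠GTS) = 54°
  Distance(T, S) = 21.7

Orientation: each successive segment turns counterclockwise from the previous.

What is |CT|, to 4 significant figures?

31.16

C is at the origin; CW runs at -54.4° with length 25.1, so W = (14.61, -20.41). ∠CWN = 129.7° gives WN at -4.100° from the x-axis; with |WN| = 21.1, N = (35.66, -21.92). ∠WNQ = 67.6° gives NQ at 108.3° from the x-axis; with |NQ| = 9.9, Q = (32.55, -12.52). ∠NQG = 98.5° gives QG at -170.2° from the x-axis; with |QG| = 29.0, G = (3.972, -17.45). ∠QGT = 67.7° gives GT at -57.90° from the x-axis; with |GT| = 13.7, T = (11.25, -29.06). Then |CT| = |T − C| = 31.16.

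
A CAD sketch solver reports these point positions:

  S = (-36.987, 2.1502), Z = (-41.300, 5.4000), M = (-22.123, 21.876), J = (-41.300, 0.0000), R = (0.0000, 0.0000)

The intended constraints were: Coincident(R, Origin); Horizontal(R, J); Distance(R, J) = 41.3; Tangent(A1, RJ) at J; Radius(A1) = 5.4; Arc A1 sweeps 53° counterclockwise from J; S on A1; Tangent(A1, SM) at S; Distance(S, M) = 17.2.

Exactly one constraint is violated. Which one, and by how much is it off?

Distance(S, M) = 17.2 — off by 7.50.

R = (0.00, 0.00) ✓; R.y = 0.00, J.y = 0.00 ✓; |RJ| = 41.30 ✓; ∠(ZJ, JR) = 90.00° ✓; |ZJ| = 5.400 ✓; bearing(Z→S) − bearing(Z→J) = 53.00° ✓; |ZS| = 5.400 ✓; ∠(ZS, SM) = 90.00° ✓; |SM| = 24.70 ✗.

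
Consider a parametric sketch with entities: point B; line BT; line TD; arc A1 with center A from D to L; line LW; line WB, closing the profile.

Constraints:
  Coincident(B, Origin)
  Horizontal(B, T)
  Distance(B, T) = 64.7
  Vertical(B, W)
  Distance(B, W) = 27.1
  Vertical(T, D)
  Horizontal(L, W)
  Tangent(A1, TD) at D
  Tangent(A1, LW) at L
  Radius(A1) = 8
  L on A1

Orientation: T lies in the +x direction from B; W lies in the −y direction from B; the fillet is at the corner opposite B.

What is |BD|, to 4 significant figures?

67.46

The virtual corner opposite B is at (64.70, -27.10). Tangency of A1 to TD means the radius AD is perpendicular to TD and since A1 is tangent to LW there, AL ⟂ LW, with radius 8.0, so the center A sits 8.0 in from both sides at A = (56.70, -19.10). That places the tangent points at D = (64.70, -19.10) on TD and L = (56.70, -27.10) on LW. Then |BD| = |D − B| = 67.46.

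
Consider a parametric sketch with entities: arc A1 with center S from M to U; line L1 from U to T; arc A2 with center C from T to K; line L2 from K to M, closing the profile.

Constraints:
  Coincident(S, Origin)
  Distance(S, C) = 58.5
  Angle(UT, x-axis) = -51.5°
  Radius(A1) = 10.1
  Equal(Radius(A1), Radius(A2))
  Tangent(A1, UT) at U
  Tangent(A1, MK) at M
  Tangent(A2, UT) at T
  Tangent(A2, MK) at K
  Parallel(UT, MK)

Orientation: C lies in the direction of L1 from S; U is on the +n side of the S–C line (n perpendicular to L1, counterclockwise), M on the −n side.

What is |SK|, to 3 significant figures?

59.4

Tangency of A1 to both parallel lines with radius 10.1 puts U and M at S ± 10.1·n: U = (7.90, 6.29), M = (-7.90, -6.29). Equal radii place T and K the same way about C: T = C + 10.1·n = (44.3, -39.5), K = C − 10.1·n = (28.5, -52.1). Then |SK| = |K − S| = 59.4.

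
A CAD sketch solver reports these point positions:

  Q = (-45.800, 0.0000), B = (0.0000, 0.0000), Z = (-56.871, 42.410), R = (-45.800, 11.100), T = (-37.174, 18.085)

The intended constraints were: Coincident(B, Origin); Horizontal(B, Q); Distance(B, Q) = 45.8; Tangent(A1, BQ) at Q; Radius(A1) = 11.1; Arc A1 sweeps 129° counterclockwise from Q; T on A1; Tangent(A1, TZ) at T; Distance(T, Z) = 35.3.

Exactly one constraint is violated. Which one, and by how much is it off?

Distance(T, Z) = 35.3 — off by 4.00.

B = (0.00, 0.00) ✓; B.y = 0.00, Q.y = 0.00 ✓; |BQ| = 45.80 ✓; ∠(RQ, QB) = 90.00° ✓; |RQ| = 11.10 ✓; bearing(R→T) − bearing(R→Q) = 129.0° ✓; |RT| = 11.10 ✓; ∠(RT, TZ) = 90.00° ✓; |TZ| = 31.30 ✗.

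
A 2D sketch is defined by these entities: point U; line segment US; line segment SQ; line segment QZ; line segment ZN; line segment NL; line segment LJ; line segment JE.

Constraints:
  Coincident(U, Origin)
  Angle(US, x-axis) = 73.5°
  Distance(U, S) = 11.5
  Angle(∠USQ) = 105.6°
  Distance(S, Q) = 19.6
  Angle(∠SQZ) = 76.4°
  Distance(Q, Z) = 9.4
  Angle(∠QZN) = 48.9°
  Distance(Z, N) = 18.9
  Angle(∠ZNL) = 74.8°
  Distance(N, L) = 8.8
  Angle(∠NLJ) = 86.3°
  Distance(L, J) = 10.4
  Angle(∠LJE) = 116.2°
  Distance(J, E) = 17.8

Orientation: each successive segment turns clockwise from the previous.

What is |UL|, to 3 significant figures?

27.1

∠QZN = 48.9° gives ZN at 124° from the x-axis; with |ZN| = 18.9, N = (9.83, 17.2). ∠ZNL = 74.8° gives NL at 19.2° from the x-axis; with |NL| = 8.8, L = (18.1, 20.1). Then |UL| = |L − U| = 27.1.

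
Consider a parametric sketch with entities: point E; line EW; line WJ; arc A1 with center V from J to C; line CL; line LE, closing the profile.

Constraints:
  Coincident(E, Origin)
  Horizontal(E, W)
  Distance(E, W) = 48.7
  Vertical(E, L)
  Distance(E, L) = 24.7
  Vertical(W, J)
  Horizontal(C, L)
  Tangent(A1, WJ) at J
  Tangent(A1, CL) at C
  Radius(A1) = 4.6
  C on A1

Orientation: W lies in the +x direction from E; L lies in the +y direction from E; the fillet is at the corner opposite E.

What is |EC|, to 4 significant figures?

50.55

E is at the origin; E and W share the same y with |EW| = 48.7 and W on the +x side, so W = (48.70, 0.000). E and L share the same x with |EL| = 24.7 and L on the +y side, so L = (0.000, 24.70). The virtual corner opposite E is at (48.70, 24.70). Since A1 is tangent to WJ there, VJ ⟂ WJ and the tangent condition forces VC to be normal to CL, with radius 4.6, so the center V sits 4.6 in from both sides at V = (44.10, 20.10). That places the tangent points at J = (48.70, 20.10) on WJ and C = (44.10, 24.70) on CL. Then |EC| = |C − E| = 50.55.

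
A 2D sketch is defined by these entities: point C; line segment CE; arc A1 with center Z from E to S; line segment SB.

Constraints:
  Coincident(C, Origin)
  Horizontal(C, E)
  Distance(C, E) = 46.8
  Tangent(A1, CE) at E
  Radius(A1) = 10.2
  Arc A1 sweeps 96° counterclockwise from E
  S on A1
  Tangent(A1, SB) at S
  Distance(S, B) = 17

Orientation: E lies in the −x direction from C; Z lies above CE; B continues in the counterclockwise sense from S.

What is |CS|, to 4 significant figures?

38.35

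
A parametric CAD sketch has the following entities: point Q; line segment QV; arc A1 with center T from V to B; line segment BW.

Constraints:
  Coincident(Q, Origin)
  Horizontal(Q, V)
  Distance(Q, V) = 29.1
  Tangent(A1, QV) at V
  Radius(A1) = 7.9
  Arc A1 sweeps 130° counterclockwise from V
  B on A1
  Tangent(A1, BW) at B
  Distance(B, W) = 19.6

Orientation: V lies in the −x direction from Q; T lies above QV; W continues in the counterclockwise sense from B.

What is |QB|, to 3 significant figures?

26.5

The tangent condition forces TV to be normal to QV, so T = V + (0, 7.9) = (-29.1, 7.90). On A1, V sits at bearing -90° from T; a 130° counterclockwise sweep puts B at bearing 40°, so B = T + 7.9·(cos 40°, sin 40°) = (-23.0, 13.0). Then |QB| = |B − Q| = 26.5.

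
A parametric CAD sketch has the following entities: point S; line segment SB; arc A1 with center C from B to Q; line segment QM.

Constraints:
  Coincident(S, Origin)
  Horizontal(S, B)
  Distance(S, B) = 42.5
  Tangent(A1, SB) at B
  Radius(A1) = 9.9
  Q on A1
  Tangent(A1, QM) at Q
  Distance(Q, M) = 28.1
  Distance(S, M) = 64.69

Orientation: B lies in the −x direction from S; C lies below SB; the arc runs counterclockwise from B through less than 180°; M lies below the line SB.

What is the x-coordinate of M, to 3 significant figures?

-52.3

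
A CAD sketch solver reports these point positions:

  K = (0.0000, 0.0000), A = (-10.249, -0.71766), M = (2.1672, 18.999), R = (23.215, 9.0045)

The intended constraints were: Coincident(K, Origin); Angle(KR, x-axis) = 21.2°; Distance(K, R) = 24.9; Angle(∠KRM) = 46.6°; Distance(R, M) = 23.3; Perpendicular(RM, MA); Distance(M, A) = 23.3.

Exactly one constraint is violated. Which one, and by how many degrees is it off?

Perpendicular(RM, MA) — off by 6.80°.

K = (0.00, 0.00) ✓; KR at 21.20° ✓; |KR| = 24.90 ✓; ∠KRM = 46.60° ✓; |RM| = 23.30 ✓; ∠(RM, MA) = 83.20° ✗; |MA| = 23.30 ✓.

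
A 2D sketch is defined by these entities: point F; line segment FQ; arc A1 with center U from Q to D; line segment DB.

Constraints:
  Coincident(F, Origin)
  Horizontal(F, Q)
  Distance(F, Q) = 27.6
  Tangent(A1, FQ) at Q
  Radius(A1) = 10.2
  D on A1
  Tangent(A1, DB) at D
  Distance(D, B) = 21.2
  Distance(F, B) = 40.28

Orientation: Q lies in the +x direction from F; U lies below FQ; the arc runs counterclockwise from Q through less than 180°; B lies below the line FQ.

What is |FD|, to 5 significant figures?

21.748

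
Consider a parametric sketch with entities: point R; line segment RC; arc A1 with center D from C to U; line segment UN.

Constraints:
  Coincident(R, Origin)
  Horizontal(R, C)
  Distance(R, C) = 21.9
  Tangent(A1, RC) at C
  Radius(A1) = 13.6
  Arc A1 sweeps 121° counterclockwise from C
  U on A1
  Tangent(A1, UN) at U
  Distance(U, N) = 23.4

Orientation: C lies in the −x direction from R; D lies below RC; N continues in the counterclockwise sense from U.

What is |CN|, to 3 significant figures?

40.7

On A1, C sits at bearing 90° from D; a 121° counterclockwise sweep puts U at bearing 211°, so U = D + 13.6·(cos 211°, sin 211°) = (-33.6, -20.6). Since A1 is tangent to UN there, DU ⟂ UN, so UN runs along (−sin 211°, cos 211°); with |UN| = 23.4, N = (-21.5, -40.7). Then |CN| = |N − C| = 40.7.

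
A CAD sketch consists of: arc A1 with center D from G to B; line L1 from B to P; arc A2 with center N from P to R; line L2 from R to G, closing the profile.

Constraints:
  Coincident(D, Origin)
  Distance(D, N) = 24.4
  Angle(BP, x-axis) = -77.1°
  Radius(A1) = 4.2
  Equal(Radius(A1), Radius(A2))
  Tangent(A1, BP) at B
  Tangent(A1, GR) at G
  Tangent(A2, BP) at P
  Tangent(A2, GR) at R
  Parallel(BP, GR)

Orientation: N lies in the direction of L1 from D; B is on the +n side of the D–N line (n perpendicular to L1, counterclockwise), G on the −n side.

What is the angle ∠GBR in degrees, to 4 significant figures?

71.00°

The slot axis is L1's direction at -77.1°, so u = (cos -77.1°, sin -77.1°) = (0.2233, -0.9748) and n = (−sin -77.1°, cos -77.1°) = (0.9748, 0.2233). D is at the origin and N lies 24.4 along u from D, so N = 24.4·u = (5.447, -23.78). Tangency of A1 to both parallel lines with radius 4.2 puts B and G at D ± 4.2·n: B = (4.094, 0.9377), G = (-4.094, -0.9377). Equal radii place P and R the same way about N: P = N + 4.2·n = (9.541, -22.85), R = N − 4.2·n = (1.353, -24.72). Then cos ∠GBR = BG·BR / (|BG||BR|), giving 71.00°.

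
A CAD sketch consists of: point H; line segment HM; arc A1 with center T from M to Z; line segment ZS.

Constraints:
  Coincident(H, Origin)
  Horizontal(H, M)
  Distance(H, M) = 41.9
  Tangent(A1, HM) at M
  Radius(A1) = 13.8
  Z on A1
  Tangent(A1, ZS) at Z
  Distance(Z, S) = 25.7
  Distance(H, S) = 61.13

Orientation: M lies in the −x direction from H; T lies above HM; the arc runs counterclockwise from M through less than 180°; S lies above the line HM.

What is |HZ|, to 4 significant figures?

36.72

H is at the origin; H and M share the same y with |HM| = 41.9 and M on the −x side, so M = (-41.90, 0.000). Since A1 is tangent to HM there, TM ⟂ HM, so T = M + (0, 13.8) = (-41.90, 13.80). Since TZ ⟂ ZS (tangency), |TS| = √(13.8² + 25.7²) = 29.17 regardless of where Z sits on A1. So S lies on both circle(H, 61.13) and circle(T, 29.17); the above-HM intersection is S = (-43.52, 42.93). Z is the foot of the tangent from S: Z = (-30.12, 20.99).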